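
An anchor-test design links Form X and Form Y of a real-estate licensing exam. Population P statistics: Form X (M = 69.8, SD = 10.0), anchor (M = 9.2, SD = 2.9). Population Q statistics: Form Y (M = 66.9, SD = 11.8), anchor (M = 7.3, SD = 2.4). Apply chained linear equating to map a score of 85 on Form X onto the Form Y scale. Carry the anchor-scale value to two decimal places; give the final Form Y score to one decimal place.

97.9

Form X → anchor (Population P): v = (2.9/10.0)(85 − 69.8) + 9.2 = 13.61
anchor → Form Y (Population Q): y = (11.8/2.4)(13.61 − 7.3) + 66.9 = 97.9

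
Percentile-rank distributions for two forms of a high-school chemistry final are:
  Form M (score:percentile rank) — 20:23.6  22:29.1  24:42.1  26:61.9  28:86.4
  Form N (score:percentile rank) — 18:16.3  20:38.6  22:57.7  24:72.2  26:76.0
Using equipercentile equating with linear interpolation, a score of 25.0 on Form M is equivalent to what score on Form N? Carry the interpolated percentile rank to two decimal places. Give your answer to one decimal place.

21.4

PR of 25.0 on Form M: 42.1 + (25.0 − 24)/(26 − 24) × (61.9 − 42.1) = 52.00
On Form N, PR 52.00 falls between score 20 (PR 38.6) and 22 (PR 57.7).
Interpolate: 20 + (52.00 − 38.6)/(57.7 − 38.6) × (22 − 20) = 21.4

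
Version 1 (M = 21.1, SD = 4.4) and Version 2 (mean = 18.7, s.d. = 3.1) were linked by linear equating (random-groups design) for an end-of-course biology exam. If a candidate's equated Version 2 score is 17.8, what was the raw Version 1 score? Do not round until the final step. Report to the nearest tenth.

19.8

Invert y = (SD_Y/SD_X)(x − M_X) + M_Y:
x = (SD_X/SD_Y)(y − M_Y) + M_X = (4.4/3.1)(17.8 − 18.7) + 21.1
x = 1.419355 × -0.900 + 21.1 = 19.8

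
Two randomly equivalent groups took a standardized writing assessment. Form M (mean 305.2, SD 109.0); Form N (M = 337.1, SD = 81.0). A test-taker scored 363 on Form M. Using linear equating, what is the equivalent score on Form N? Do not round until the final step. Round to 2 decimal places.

Linear equating: y = (SD_Y/SD_X)(x − M_X) + M_Y
y = (81.0/109.0)(363 − 305.2) + 337.1
y = 0.743119 × 57.8 + 337.1 = 42.9523 + 337.1 = 380.05

380.05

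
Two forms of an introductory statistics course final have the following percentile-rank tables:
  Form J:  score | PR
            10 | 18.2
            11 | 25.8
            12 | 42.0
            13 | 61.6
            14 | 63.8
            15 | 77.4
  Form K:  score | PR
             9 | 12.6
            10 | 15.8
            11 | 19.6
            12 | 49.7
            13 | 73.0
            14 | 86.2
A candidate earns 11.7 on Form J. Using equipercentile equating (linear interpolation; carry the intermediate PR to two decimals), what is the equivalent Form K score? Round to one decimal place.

11.6

PR of 11.7 on Form J: 25.8 + (11.7 − 11)/(12 − 11) × (42.0 − 25.8) = 37.14
On Form K, PR 37.14 falls between score 11 (PR 19.6) and 12 (PR 49.7).
Interpolate: 11 + (37.14 − 19.6)/(49.7 − 19.6) × (12 − 11) = 11.6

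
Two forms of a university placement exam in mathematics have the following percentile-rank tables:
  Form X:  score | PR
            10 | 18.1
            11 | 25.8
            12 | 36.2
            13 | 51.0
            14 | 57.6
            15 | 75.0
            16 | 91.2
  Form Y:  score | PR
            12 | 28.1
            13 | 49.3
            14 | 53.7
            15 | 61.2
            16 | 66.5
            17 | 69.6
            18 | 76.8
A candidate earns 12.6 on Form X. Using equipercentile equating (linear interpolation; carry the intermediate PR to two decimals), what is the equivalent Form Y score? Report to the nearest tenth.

PR of 12.6 on Form X: 36.2 + (12.6 − 12)/(13 − 12) × (51.0 − 36.2) = 45.08
On Form Y, PR 45.08 falls between score 12 (PR 28.1) and 13 (PR 49.3).
Interpolate: 12 + (45.08 − 28.1)/(49.3 − 28.1) × (13 − 12) = 12.8

12.8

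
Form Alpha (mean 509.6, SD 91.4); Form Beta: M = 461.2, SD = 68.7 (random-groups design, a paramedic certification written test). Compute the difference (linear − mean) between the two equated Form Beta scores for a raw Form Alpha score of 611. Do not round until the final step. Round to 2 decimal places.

Mean-equated: 611 + (461.2 − 509.6) = 562.60
Linear-equated: (68.7/91.4)(611 − 509.6) + 461.2 = 537.416
Difference = 537.416 − 562.60 = -25.18

-25.18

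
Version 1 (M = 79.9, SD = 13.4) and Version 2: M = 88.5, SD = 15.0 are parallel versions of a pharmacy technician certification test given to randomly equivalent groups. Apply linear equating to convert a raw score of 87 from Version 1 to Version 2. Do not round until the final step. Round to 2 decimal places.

96.45

Linear equating: y = (SD_Y/SD_X)(x − M_X) + M_Y
y = (15.0/13.4)(87 − 79.9) + 88.5
y = 1.119403 × 7.1 + 88.5 = 7.9478 + 88.5 = 96.45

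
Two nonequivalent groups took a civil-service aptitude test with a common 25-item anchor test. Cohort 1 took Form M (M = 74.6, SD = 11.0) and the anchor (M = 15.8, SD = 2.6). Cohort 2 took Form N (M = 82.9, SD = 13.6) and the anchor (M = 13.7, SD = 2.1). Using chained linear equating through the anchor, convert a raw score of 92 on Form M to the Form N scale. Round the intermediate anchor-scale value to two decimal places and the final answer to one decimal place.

123.1

Form M → anchor (Cohort 1): v = (2.6/11.0)(92 − 74.6) + 15.8 = 19.91
anchor → Form N (Cohort 2): y = (13.6/2.1)(19.91 − 13.7) + 82.9 = 123.1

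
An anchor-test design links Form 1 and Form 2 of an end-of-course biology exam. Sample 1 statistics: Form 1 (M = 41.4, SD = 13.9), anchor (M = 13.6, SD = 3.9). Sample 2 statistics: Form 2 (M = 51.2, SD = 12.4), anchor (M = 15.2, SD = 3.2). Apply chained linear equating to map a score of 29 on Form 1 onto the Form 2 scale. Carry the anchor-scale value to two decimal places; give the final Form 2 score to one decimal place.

31.5

Form 1 → anchor (Sample 1): v = (3.9/13.9)(29 − 41.4) + 13.6 = 10.12
anchor → Form 2 (Sample 2): y = (12.4/3.2)(10.12 − 15.2) + 51.2 = 31.5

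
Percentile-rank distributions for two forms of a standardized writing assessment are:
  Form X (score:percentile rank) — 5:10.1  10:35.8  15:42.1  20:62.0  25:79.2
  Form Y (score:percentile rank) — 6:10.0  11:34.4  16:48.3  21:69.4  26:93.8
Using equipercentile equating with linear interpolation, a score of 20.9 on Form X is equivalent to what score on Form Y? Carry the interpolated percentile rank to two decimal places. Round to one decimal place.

PR of 20.9 on Form X: 62.0 + (20.9 − 20)/(25 − 20) × (79.2 − 62.0) = 65.10
On Form Y, PR 65.10 falls between score 16 (PR 48.3) and 21 (PR 69.4).
Interpolate: 16 + (65.10 − 48.3)/(69.4 − 48.3) × (21 − 16) = 20.0

20.0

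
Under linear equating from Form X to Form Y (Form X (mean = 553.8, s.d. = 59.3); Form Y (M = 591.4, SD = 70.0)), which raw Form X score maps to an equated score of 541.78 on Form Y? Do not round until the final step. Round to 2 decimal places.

511.76

Invert y = (SD_Y/SD_X)(x − M_X) + M_Y:
x = (SD_X/SD_Y)(y − M_Y) + M_X = (59.3/70.0)(541.78 − 591.4) + 553.8
x = 0.847143 × -49.620 + 553.8 = 511.76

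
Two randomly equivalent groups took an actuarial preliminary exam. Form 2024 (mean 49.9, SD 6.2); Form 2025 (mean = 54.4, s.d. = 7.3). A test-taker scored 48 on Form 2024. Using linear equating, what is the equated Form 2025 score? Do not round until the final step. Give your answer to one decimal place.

Linear equating: y = (SD_Y/SD_X)(x − M_X) + M_Y
y = (7.3/6.2)(48 − 49.9) + 54.4
y = 1.177419 × -1.9 + 54.4 = -2.2371 + 54.4 = 52.2

52.2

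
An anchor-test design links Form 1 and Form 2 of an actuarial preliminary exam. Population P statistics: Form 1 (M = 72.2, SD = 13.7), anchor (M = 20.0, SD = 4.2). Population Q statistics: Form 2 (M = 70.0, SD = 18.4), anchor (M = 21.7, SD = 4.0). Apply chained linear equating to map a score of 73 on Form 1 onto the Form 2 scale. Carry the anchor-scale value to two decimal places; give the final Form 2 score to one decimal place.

63.3

Form 1 → anchor (Population P): v = (4.2/13.7)(73 − 72.2) + 20.0 = 20.25
anchor → Form 2 (Population Q): y = (18.4/4.0)(20.25 − 21.7) + 70.0 = 63.3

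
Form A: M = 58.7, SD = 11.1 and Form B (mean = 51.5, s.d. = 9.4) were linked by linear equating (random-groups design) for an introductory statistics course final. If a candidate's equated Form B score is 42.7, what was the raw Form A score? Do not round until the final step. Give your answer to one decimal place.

Invert y = (SD_Y/SD_X)(x − M_X) + M_Y:
x = (SD_X/SD_Y)(y − M_Y) + M_X = (11.1/9.4)(42.7 − 51.5) + 58.7
x = 1.180851 × -8.800 + 58.7 = 48.3

48.3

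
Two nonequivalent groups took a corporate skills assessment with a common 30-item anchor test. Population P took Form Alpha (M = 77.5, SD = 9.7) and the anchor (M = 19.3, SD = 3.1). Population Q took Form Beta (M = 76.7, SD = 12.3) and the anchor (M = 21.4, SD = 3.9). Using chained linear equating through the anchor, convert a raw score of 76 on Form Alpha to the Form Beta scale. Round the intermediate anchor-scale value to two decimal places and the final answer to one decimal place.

68.6

Form Alpha → anchor (Population P): v = (3.1/9.7)(76 − 77.5) + 19.3 = 18.82
anchor → Form Beta (Population Q): y = (12.3/3.9)(18.82 − 21.4) + 76.7 = 68.6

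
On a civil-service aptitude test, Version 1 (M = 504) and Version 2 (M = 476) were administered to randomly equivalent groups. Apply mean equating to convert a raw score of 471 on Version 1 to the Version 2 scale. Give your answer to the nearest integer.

Mean equating: y = x + (M_Y − M_X) = 471 + (476 − 504) = 443

443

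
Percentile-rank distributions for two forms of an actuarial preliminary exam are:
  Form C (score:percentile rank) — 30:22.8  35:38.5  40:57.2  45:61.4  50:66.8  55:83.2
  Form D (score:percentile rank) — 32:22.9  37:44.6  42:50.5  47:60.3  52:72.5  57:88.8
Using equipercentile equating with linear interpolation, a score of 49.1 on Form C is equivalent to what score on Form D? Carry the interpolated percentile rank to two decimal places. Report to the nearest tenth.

PR of 49.1 on Form C: 61.4 + (49.1 − 45)/(50 − 45) × (66.8 − 61.4) = 65.83
On Form D, PR 65.83 falls between score 47 (PR 60.3) and 52 (PR 72.5).
Interpolate: 47 + (65.83 − 60.3)/(72.5 − 60.3) × (52 − 47) = 49.3

49.3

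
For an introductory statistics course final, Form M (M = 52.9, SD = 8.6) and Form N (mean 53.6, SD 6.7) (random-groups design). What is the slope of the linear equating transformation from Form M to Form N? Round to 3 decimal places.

0.779

A = SD_Y / SD_X = 6.7 / 8.6 = 0.779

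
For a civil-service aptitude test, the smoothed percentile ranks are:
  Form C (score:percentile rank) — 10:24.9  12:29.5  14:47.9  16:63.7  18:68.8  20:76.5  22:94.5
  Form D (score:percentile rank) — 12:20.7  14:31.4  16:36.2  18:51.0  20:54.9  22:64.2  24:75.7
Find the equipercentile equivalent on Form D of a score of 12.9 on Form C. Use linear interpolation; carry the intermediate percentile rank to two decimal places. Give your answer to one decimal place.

16.2

PR of 12.9 on Form C: 29.5 + (12.9 − 12)/(14 − 12) × (47.9 − 29.5) = 37.78
On Form D, PR 37.78 falls between score 16 (PR 36.2) and 18 (PR 51.0).
Interpolate: 16 + (37.78 − 36.2)/(51.0 − 36.2) × (18 − 16) = 16.2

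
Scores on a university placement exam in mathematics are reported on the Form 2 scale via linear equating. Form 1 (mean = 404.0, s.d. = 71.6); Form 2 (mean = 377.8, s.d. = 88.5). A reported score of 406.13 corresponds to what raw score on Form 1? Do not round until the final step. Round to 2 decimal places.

426.92

Invert y = (SD_Y/SD_X)(x − M_X) + M_Y:
x = (SD_X/SD_Y)(y − M_Y) + M_X = (71.6/88.5)(406.13 − 377.8) + 404.0
x = 0.809040 × 28.330 + 404.0 = 426.92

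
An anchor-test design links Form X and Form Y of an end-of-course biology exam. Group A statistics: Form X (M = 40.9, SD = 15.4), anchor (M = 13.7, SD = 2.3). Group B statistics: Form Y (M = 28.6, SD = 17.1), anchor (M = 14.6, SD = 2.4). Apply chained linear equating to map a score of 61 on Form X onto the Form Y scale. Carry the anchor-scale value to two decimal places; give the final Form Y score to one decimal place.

Form X → anchor (Group A): v = (2.3/15.4)(61 − 40.9) + 13.7 = 16.70
anchor → Form Y (Group B): y = (17.1/2.4)(16.70 − 14.6) + 28.6 = 43.6

43.6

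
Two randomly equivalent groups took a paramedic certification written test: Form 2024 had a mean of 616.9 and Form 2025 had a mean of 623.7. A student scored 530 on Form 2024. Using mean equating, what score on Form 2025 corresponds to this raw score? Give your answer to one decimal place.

Mean equating: y = x + (M_Y − M_X) = 530 + (623.7 − 616.9) = 536.8

536.8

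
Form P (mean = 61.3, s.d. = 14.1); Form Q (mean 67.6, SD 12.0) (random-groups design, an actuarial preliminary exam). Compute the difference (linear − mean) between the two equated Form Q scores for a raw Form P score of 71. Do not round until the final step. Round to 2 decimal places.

-1.44

Mean-equated: 71 + (67.6 − 61.3) = 77.30
Linear-equated: (12.0/14.1)(71 − 61.3) + 67.6 = 75.855
Difference = 75.855 − 77.30 = -1.44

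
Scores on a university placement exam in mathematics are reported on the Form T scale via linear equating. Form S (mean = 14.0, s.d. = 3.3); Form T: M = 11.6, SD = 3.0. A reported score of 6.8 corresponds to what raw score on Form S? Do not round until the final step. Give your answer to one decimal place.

Invert y = (SD_Y/SD_X)(x − M_X) + M_Y:
x = (SD_X/SD_Y)(y − M_Y) + M_X = (3.3/3.0)(6.8 − 11.6) + 14.0
x = 1.100000 × -4.800 + 14.0 = 8.7

8.7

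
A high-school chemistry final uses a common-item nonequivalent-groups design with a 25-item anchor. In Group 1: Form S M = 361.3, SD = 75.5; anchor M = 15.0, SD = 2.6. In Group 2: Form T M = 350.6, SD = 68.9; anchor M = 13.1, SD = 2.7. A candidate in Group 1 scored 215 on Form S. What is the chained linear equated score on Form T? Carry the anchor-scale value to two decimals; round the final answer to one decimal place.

270.5

Form S → anchor (Group 1): v = (2.6/75.5)(215 − 361.3) + 15.0 = 9.96
anchor → Form T (Group 2): y = (68.9/2.7)(9.96 − 13.1) + 350.6 = 270.5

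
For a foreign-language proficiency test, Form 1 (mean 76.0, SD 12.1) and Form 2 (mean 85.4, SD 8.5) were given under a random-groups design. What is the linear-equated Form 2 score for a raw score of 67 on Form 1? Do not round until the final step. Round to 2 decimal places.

Linear equating: y = (SD_Y/SD_X)(x − M_X) + M_Y
y = (8.5/12.1)(67 − 76.0) + 85.4
y = 0.702479 × -9.0 + 85.4 = -6.3223 + 85.4 = 79.08

79.08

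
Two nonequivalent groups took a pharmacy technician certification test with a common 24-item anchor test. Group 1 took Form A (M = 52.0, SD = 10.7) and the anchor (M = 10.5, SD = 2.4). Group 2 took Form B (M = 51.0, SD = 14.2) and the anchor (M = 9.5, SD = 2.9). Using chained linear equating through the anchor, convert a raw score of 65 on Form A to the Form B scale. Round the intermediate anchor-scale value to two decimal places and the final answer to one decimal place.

Form A → anchor (Group 1): v = (2.4/10.7)(65 − 52.0) + 10.5 = 13.42
anchor → Form B (Group 2): y = (14.2/2.9)(13.42 − 9.5) + 51.0 = 70.2

70.2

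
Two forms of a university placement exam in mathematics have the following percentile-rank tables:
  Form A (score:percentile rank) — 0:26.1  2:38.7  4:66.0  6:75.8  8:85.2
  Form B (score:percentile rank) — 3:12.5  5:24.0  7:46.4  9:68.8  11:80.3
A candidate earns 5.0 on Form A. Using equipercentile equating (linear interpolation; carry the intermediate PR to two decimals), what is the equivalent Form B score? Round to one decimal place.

PR of 5.0 on Form A: 66.0 + (5.0 − 4)/(6 − 4) × (75.8 − 66.0) = 70.90
On Form B, PR 70.90 falls between score 9 (PR 68.8) and 11 (PR 80.3).
Interpolate: 9 + (70.90 − 68.8)/(80.3 − 68.8) × (11 − 9) = 9.4

9.4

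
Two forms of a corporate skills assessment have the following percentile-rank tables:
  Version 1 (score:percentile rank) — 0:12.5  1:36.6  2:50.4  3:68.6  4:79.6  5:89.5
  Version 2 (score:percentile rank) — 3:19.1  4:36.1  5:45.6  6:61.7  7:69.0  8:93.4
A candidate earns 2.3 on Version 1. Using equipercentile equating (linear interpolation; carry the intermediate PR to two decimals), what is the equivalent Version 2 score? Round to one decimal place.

5.6

PR of 2.3 on Version 1: 50.4 + (2.3 − 2)/(3 − 2) × (68.6 − 50.4) = 55.86
On Version 2, PR 55.86 falls between score 5 (PR 45.6) and 6 (PR 61.7).
Interpolate: 5 + (55.86 − 45.6)/(61.7 − 45.6) × (6 − 5) = 5.6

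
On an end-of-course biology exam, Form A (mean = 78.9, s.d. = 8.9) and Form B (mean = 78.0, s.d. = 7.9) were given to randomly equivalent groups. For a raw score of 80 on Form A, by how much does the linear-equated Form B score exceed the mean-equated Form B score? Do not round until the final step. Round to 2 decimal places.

Mean-equated: 80 + (78.0 − 78.9) = 79.10
Linear-equated: (7.9/8.9)(80 − 78.9) + 78.0 = 78.976
Difference = 78.976 − 79.10 = -0.12

-0.12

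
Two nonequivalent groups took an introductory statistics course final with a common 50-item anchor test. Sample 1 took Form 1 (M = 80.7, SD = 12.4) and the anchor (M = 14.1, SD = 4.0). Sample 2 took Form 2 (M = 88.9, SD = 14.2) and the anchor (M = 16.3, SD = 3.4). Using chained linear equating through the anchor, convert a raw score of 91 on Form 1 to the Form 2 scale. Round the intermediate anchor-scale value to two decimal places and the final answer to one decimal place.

93.6

Form 1 → anchor (Sample 1): v = (4.0/12.4)(91 − 80.7) + 14.1 = 17.42
anchor → Form 2 (Sample 2): y = (14.2/3.4)(17.42 − 16.3) + 88.9 = 93.6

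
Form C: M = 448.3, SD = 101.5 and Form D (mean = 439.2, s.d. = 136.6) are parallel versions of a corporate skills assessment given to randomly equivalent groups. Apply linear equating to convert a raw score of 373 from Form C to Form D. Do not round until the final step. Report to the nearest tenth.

Linear equating: y = (SD_Y/SD_X)(x − M_X) + M_Y
y = (136.6/101.5)(373 − 448.3) + 439.2
y = 1.345813 × -75.3 + 439.2 = -101.3397 + 439.2 = 337.9

337.9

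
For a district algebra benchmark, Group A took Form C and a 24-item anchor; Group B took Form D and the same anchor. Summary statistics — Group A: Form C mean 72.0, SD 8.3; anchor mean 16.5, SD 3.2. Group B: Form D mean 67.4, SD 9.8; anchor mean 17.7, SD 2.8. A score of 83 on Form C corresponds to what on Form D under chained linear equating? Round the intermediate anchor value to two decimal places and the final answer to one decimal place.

78.0

Form C → anchor (Group A): v = (3.2/8.3)(83 − 72.0) + 16.5 = 20.74
anchor → Form D (Group B): y = (9.8/2.8)(20.74 − 17.7) + 67.4 = 78.0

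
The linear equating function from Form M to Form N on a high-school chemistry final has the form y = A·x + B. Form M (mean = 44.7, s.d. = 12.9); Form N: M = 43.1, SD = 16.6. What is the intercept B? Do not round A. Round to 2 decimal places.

-14.42

A = SD_Y / SD_X = 16.6 / 12.9 = 1.286822
B = M_Y − A·M_X = 43.1 − 1.286822 × 44.7 = -14.42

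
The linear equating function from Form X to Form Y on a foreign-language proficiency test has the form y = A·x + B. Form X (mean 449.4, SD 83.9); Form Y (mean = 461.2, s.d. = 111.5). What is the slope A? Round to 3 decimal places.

A = SD_Y / SD_X = 111.5 / 83.9 = 1.329

1.329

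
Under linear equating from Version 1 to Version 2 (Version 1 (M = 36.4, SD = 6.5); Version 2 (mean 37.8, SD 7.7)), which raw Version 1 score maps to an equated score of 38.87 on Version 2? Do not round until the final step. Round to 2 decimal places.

Invert y = (SD_Y/SD_X)(x − M_X) + M_Y:
x = (SD_X/SD_Y)(y − M_Y) + M_X = (6.5/7.7)(38.87 − 37.8) + 36.4
x = 0.844156 × 1.070 + 36.4 = 37.30

37.30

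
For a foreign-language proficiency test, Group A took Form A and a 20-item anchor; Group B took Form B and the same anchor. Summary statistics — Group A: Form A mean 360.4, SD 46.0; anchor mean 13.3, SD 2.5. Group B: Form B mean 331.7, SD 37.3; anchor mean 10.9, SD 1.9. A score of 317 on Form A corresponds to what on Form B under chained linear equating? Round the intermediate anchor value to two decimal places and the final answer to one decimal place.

332.5

Form A → anchor (Group A): v = (2.5/46.0)(317 − 360.4) + 13.3 = 10.94
anchor → Form B (Group B): y = (37.3/1.9)(10.94 − 10.9) + 331.7 = 332.5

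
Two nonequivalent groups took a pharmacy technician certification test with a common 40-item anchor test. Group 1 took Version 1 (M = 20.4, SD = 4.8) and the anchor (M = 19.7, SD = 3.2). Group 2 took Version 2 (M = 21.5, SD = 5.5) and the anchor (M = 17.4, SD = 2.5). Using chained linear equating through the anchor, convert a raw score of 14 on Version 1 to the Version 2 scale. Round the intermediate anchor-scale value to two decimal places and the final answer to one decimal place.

Version 1 → anchor (Group 1): v = (3.2/4.8)(14 − 20.4) + 19.7 = 15.43
anchor → Version 2 (Group 2): y = (5.5/2.5)(15.43 − 17.4) + 21.5 = 17.2

17.2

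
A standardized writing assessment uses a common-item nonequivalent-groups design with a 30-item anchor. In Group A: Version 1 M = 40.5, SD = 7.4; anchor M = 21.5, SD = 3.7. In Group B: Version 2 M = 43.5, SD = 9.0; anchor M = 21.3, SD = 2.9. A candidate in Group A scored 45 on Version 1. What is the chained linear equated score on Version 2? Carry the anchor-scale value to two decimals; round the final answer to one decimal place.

Version 1 → anchor (Group A): v = (3.7/7.4)(45 − 40.5) + 21.5 = 23.75
anchor → Version 2 (Group B): y = (9.0/2.9)(23.75 − 21.3) + 43.5 = 51.1

51.1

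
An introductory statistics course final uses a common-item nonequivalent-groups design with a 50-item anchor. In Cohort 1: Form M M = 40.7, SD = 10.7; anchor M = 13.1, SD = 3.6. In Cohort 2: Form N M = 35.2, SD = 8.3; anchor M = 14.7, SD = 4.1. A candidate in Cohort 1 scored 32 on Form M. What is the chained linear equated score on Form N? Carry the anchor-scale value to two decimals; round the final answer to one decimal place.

Form M → anchor (Cohort 1): v = (3.6/10.7)(32 − 40.7) + 13.1 = 10.17
anchor → Form N (Cohort 2): y = (8.3/4.1)(10.17 − 14.7) + 35.2 = 26.0

26.0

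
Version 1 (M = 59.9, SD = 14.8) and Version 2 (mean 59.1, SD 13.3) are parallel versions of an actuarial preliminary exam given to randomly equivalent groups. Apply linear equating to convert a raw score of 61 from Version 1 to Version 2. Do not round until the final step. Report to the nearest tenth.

60.1

Linear equating: y = (SD_Y/SD_X)(x − M_X) + M_Y
y = (13.3/14.8)(61 − 59.9) + 59.1
y = 0.898649 × 1.1 + 59.1 = 0.9885 + 59.1 = 60.1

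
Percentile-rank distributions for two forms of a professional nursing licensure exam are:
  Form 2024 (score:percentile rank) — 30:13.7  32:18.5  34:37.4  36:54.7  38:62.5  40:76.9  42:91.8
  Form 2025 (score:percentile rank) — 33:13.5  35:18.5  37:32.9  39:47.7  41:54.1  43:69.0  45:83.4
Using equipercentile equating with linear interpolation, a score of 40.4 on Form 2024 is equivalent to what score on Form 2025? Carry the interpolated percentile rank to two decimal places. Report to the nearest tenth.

44.5

PR of 40.4 on Form 2024: 76.9 + (40.4 − 40)/(42 − 40) × (91.8 − 76.9) = 79.88
On Form 2025, PR 79.88 falls between score 43 (PR 69.0) and 45 (PR 83.4).
Interpolate: 43 + (79.88 − 69.0)/(83.4 − 69.0) × (45 − 43) = 44.5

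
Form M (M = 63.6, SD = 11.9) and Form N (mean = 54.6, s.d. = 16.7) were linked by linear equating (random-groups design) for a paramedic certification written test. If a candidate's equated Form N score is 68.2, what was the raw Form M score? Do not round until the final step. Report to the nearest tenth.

Invert y = (SD_Y/SD_X)(x − M_X) + M_Y:
x = (SD_X/SD_Y)(y − M_Y) + M_X = (11.9/16.7)(68.2 − 54.6) + 63.6
x = 0.712575 × 13.600 + 63.6 = 73.3

73.3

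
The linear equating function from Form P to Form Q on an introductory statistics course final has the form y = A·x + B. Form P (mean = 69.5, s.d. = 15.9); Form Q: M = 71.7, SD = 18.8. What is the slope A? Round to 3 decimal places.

A = SD_Y / SD_X = 18.8 / 15.9 = 1.182

1.182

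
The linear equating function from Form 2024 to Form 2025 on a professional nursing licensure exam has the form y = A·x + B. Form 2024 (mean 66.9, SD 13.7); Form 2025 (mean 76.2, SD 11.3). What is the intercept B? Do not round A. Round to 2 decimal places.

A = SD_Y / SD_X = 11.3 / 13.7 = 0.824818
B = M_Y − A·M_X = 76.2 − 0.824818 × 66.9 = 21.02

21.02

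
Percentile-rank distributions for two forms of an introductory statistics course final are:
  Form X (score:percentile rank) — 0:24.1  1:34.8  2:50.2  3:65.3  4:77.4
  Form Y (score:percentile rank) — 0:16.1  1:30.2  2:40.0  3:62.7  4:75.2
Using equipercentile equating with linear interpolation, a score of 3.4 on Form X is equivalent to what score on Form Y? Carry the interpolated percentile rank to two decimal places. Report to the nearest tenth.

3.6

PR of 3.4 on Form X: 65.3 + (3.4 − 3)/(4 − 3) × (77.4 − 65.3) = 70.14
On Form Y, PR 70.14 falls between score 3 (PR 62.7) and 4 (PR 75.2).
Interpolate: 3 + (70.14 − 62.7)/(75.2 − 62.7) × (4 − 3) = 3.6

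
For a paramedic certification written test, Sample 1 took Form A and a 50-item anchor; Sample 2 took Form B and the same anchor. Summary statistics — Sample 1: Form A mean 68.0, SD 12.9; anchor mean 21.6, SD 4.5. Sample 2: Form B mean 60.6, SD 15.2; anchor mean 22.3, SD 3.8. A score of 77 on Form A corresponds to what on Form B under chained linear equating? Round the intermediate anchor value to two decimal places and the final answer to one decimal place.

Form A → anchor (Sample 1): v = (4.5/12.9)(77 − 68.0) + 21.6 = 24.74
anchor → Form B (Sample 2): y = (15.2/3.8)(24.74 − 22.3) + 60.6 = 70.4

70.4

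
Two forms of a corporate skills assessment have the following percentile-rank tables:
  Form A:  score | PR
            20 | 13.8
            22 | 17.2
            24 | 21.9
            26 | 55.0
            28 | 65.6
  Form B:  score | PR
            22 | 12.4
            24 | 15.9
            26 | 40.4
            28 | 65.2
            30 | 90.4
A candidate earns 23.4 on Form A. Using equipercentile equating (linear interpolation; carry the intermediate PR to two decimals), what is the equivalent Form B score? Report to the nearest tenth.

24.4

PR of 23.4 on Form A: 17.2 + (23.4 − 22)/(24 − 22) × (21.9 − 17.2) = 20.49
On Form B, PR 20.49 falls between score 24 (PR 15.9) and 26 (PR 40.4).
Interpolate: 24 + (20.49 − 15.9)/(40.4 − 15.9) × (26 − 24) = 24.4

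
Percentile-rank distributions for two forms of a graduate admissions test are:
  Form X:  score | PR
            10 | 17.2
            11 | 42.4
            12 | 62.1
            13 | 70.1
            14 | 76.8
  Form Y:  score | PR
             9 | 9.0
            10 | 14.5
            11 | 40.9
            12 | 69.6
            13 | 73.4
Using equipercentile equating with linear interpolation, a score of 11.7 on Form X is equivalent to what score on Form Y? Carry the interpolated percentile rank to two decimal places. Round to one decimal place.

PR of 11.7 on Form X: 42.4 + (11.7 − 11)/(12 − 11) × (62.1 − 42.4) = 56.19
On Form Y, PR 56.19 falls between score 11 (PR 40.9) and 12 (PR 69.6).
Interpolate: 11 + (56.19 − 40.9)/(69.6 − 40.9) × (12 − 11) = 11.5

11.5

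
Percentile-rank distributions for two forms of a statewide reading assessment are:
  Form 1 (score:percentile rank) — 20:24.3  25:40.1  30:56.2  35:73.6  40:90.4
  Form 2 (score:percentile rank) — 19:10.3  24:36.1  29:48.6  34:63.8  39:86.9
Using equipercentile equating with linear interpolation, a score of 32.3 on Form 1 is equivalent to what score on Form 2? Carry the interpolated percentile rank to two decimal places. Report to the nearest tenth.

PR of 32.3 on Form 1: 56.2 + (32.3 − 30)/(35 − 30) × (73.6 − 56.2) = 64.20
On Form 2, PR 64.20 falls between score 34 (PR 63.8) and 39 (PR 86.9).
Interpolate: 34 + (64.20 − 63.8)/(86.9 − 63.8) × (39 − 34) = 34.1

34.1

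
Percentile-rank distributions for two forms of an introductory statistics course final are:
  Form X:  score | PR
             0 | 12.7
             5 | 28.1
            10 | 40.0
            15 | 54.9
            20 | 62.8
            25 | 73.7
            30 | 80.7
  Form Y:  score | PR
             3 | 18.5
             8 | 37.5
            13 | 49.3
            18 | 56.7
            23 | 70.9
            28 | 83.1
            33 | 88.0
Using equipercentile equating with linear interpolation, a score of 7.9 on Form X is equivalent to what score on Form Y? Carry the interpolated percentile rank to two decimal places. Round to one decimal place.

7.3

PR of 7.9 on Form X: 28.1 + (7.9 − 5)/(10 − 5) × (40.0 − 28.1) = 35.00
On Form Y, PR 35.00 falls between score 3 (PR 18.5) and 8 (PR 37.5).
Interpolate: 3 + (35.00 − 18.5)/(37.5 − 18.5) × (8 − 3) = 7.3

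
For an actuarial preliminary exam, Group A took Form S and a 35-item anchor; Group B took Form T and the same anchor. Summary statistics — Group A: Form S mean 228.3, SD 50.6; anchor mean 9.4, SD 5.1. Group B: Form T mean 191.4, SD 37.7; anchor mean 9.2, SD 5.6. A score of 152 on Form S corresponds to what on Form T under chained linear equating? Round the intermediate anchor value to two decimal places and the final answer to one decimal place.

141.0

Form S → anchor (Group A): v = (5.1/50.6)(152 − 228.3) + 9.4 = 1.71
anchor → Form T (Group B): y = (37.7/5.6)(1.71 − 9.2) + 191.4 = 141.0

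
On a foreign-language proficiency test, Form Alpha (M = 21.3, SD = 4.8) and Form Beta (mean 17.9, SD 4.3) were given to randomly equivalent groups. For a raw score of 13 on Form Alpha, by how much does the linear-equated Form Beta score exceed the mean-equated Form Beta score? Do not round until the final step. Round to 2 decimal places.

0.86

Mean-equated: 13 + (17.9 − 21.3) = 9.60
Linear-equated: (4.3/4.8)(13 − 21.3) + 17.9 = 10.465
Difference = 10.465 − 9.60 = 0.86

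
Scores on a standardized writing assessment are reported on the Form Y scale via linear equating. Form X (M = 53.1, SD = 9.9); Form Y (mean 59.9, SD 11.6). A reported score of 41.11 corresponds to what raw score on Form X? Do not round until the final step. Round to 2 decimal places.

Invert y = (SD_Y/SD_X)(x − M_X) + M_Y:
x = (SD_X/SD_Y)(y − M_Y) + M_X = (9.9/11.6)(41.11 − 59.9) + 53.1
x = 0.853448 × -18.790 + 53.1 = 37.06

37.06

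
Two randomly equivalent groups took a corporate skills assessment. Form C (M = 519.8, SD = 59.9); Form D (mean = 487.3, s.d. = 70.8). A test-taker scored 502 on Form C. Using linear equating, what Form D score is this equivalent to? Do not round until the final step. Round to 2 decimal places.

Linear equating: y = (SD_Y/SD_X)(x − M_X) + M_Y
y = (70.8/59.9)(502 − 519.8) + 487.3
y = 1.181970 × -17.8 + 487.3 = -21.0391 + 487.3 = 466.26

466.26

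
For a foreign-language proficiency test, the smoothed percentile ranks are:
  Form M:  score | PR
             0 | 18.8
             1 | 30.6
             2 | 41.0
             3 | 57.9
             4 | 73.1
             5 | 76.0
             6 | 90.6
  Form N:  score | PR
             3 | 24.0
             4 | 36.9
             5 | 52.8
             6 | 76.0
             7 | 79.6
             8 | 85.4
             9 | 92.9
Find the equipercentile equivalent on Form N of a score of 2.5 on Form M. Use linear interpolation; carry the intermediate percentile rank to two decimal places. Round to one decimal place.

PR of 2.5 on Form M: 41.0 + (2.5 − 2)/(3 − 2) × (57.9 − 41.0) = 49.45
On Form N, PR 49.45 falls between score 4 (PR 36.9) and 5 (PR 52.8).
Interpolate: 4 + (49.45 − 36.9)/(52.8 − 36.9) × (5 − 4) = 4.8

4.8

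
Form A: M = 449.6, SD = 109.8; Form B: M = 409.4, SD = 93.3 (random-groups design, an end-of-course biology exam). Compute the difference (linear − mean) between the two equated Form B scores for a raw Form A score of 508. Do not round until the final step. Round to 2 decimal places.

Mean-equated: 508 + (409.4 − 449.6) = 467.80
Linear-equated: (93.3/109.8)(508 − 449.6) + 409.4 = 459.024
Difference = 459.024 − 467.80 = -8.78

-8.78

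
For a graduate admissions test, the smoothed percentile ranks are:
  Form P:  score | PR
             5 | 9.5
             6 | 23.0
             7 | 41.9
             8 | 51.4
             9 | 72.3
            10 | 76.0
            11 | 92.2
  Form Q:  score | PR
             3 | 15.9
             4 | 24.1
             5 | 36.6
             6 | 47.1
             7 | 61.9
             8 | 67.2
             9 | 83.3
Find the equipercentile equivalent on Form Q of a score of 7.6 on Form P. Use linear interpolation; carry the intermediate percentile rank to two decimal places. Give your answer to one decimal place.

PR of 7.6 on Form P: 41.9 + (7.6 − 7)/(8 − 7) × (51.4 − 41.9) = 47.60
On Form Q, PR 47.60 falls between score 6 (PR 47.1) and 7 (PR 61.9).
Interpolate: 6 + (47.60 − 47.1)/(61.9 − 47.1) × (7 − 6) = 6.0

6.0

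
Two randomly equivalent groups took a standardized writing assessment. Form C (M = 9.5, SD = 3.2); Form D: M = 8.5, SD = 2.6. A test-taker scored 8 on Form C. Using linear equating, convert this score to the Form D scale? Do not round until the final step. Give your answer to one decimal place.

Linear equating: y = (SD_Y/SD_X)(x − M_X) + M_Y
y = (2.6/3.2)(8 − 9.5) + 8.5
y = 0.812500 × -1.5 + 8.5 = -1.2188 + 8.5 = 7.3

7.3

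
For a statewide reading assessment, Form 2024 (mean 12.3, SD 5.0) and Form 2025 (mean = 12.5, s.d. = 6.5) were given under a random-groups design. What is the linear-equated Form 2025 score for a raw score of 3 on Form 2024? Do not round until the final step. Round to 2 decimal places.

0.41

Linear equating: y = (SD_Y/SD_X)(x − M_X) + M_Y
y = (6.5/5.0)(3 − 12.3) + 12.5
y = 1.300000 × -9.3 + 12.5 = -12.0900 + 12.5 = 0.41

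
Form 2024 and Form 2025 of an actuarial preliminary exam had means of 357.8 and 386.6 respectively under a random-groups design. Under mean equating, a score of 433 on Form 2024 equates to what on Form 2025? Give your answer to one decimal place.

461.8

Mean equating: y = x + (M_Y − M_X) = 433 + (386.6 − 357.8) = 461.8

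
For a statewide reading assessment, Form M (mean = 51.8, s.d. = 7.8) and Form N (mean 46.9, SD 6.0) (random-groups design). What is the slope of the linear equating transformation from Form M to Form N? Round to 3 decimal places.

0.769

A = SD_Y / SD_X = 6.0 / 7.8 = 0.769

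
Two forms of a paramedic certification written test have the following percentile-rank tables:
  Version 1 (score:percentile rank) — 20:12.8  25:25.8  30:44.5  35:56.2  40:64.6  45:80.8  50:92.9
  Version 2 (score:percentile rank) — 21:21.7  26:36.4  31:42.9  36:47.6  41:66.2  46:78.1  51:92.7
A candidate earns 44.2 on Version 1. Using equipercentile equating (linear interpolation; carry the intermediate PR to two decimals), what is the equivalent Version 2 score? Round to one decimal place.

46.0

PR of 44.2 on Version 1: 64.6 + (44.2 − 40)/(45 − 40) × (80.8 − 64.6) = 78.21
On Version 2, PR 78.21 falls between score 46 (PR 78.1) and 51 (PR 92.7).
Interpolate: 46 + (78.21 − 78.1)/(92.7 − 78.1) × (51 − 46) = 46.0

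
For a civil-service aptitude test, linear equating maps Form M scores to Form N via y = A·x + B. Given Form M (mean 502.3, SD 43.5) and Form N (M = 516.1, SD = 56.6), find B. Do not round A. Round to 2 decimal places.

-137.47

A = SD_Y / SD_X = 56.6 / 43.5 = 1.301149
B = M_Y − A·M_X = 516.1 − 1.301149 × 502.3 = -137.47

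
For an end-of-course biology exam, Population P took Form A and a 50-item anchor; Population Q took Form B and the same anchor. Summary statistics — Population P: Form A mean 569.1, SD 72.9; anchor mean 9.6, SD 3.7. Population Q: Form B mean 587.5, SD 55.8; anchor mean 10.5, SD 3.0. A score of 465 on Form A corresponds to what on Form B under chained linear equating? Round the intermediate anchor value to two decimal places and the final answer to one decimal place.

Form A → anchor (Population P): v = (3.7/72.9)(465 − 569.1) + 9.6 = 4.32
anchor → Form B (Population Q): y = (55.8/3.0)(4.32 − 10.5) + 587.5 = 472.6

472.6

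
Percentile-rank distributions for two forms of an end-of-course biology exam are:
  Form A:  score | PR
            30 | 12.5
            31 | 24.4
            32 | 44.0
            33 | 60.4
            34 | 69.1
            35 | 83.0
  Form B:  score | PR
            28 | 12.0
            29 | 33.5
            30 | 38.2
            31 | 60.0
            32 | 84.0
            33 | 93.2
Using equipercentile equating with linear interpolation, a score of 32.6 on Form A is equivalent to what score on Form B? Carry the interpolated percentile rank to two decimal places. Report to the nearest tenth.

PR of 32.6 on Form A: 44.0 + (32.6 − 32)/(33 − 32) × (60.4 − 44.0) = 53.84
On Form B, PR 53.84 falls between score 30 (PR 38.2) and 31 (PR 60.0).
Interpolate: 30 + (53.84 − 38.2)/(60.0 − 38.2) × (31 − 30) = 30.7

30.7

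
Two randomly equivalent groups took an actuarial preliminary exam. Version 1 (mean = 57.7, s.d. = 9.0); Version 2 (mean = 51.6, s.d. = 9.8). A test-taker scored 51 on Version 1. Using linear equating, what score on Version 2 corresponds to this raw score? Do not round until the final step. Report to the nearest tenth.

44.3

Linear equating: y = (SD_Y/SD_X)(x − M_X) + M_Y
y = (9.8/9.0)(51 − 57.7) + 51.6
y = 1.088889 × -6.7 + 51.6 = -7.2956 + 51.6 = 44.3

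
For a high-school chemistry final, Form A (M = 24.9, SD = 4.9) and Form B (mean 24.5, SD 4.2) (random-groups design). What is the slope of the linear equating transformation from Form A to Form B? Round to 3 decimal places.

A = SD_Y / SD_X = 4.2 / 4.9 = 0.857

0.857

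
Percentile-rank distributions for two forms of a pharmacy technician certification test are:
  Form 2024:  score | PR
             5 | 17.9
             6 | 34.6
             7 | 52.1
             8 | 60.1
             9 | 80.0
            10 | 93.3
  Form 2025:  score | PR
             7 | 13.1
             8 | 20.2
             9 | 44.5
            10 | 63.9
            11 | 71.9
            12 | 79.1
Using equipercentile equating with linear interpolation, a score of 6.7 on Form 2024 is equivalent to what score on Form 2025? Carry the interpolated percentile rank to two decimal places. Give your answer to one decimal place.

PR of 6.7 on Form 2024: 34.6 + (6.7 − 6)/(7 − 6) × (52.1 − 34.6) = 46.85
On Form 2025, PR 46.85 falls between score 9 (PR 44.5) and 10 (PR 63.9).
Interpolate: 9 + (46.85 − 44.5)/(63.9 − 44.5) × (10 − 9) = 9.1

9.1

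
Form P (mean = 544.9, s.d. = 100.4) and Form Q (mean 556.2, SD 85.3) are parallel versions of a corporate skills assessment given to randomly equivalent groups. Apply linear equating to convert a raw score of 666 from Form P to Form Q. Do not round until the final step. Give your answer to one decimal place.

Linear equating: y = (SD_Y/SD_X)(x − M_X) + M_Y
y = (85.3/100.4)(666 − 544.9) + 556.2
y = 0.849602 × 121.1 + 556.2 = 102.8868 + 556.2 = 659.1

659.1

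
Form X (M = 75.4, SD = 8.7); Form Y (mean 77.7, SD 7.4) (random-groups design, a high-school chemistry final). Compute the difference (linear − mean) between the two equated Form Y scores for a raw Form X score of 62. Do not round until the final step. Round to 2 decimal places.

2.00

Mean-equated: 62 + (77.7 − 75.4) = 64.30
Linear-equated: (7.4/8.7)(62 − 75.4) + 77.7 = 66.302
Difference = 66.302 − 64.30 = 2.00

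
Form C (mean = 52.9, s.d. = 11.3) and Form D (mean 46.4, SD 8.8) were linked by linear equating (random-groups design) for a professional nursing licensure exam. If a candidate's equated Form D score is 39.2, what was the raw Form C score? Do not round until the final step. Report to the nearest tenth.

Invert y = (SD_Y/SD_X)(x − M_X) + M_Y:
x = (SD_X/SD_Y)(y − M_Y) + M_X = (11.3/8.8)(39.2 − 46.4) + 52.9
x = 1.284091 × -7.200 + 52.9 = 43.7

43.7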